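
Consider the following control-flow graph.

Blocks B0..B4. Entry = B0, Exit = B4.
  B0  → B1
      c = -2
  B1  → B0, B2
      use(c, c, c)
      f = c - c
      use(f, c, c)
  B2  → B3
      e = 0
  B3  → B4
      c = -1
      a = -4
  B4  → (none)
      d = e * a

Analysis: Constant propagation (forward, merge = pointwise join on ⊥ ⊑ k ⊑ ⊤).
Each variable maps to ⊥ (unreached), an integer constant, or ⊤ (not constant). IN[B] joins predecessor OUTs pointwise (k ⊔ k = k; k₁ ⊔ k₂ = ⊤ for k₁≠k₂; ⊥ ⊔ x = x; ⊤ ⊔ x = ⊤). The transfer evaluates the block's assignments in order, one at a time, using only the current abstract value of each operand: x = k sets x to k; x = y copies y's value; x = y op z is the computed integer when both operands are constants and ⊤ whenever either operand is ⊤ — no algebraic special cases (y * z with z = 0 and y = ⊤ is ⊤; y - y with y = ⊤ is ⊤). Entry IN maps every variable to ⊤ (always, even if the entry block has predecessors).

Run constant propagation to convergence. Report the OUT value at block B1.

Answer: {a: ⊤, b: ⊤, c: -2, d: ⊤, e: ⊤, f: 0}

Trace:
Fixpoint table:
  B0:   IN=(all ⊤)   OUT={c:-2; rest ⊤}
  B1:   IN={c:-2; rest ⊤}   OUT={c:-2, f:0; rest ⊤}
  B2:   IN={c:-2, f:0; rest ⊤}   OUT={c:-2, e:0, f:0; rest ⊤}
  B3:   IN={c:-2, e:0, f:0; rest ⊤}   OUT={a:-4, c:-1, e:0, f:0; rest ⊤}
  B4:   IN={a:-4, c:-1, e:0, f:0; rest ⊤}   OUT={a:-4, c:-1, d:0, e:0, f:0; rest ⊤}

Merge at B1: IN[B1] = OUT[B0] = {a: ⊤, b: ⊤, c: -2, d: ⊤, e: ⊤, f: ⊤}
Applying B1's transfer function to that IN value gives OUT[B1] (row B1 above).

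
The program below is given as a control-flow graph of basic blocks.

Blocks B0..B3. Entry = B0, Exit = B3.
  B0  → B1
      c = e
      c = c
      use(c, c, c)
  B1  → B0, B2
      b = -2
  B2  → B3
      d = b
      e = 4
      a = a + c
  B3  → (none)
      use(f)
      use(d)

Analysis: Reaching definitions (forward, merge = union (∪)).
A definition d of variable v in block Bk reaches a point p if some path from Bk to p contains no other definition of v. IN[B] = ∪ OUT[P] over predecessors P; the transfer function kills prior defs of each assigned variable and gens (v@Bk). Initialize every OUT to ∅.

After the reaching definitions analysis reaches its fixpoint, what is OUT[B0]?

Answer: {b@B1, c@B0}

Working:
Per-block solution:
  B0:   IN={b@B1, c@B0}   OUT={b@B1, c@B0}
  B1:   IN={b@B1, c@B0}   OUT={b@B1, c@B0}
  B2:   IN={b@B1, c@B0}   OUT={a@B2, b@B1, c@B0, d@B2, e@B2}
  B3:   IN={a@B2, b@B1, c@B0, d@B2, e@B2}   OUT={a@B2, b@B1, c@B0, d@B2, e@B2}

Merge at B0 (entry node, so the boundary value {} is joined with the incoming edge(s)): IN[B0] = {} ⊔ OUT[B1] = {b@B1, c@B0}
Applying B0's transfer function to that IN value gives OUT[B0] (row B0 above).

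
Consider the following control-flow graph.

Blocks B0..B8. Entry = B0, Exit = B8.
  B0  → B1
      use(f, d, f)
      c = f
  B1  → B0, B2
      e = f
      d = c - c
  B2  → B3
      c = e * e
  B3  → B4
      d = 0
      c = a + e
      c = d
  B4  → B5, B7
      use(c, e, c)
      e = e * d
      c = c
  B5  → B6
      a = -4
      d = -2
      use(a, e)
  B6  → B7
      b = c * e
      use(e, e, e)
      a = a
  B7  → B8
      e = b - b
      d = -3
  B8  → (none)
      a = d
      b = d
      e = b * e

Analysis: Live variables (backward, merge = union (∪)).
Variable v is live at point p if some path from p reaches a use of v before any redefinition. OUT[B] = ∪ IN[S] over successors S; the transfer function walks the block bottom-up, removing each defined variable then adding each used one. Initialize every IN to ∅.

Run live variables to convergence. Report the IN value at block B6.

Converged values:
  B0: | IN={a, b, d, f} | OUT={a, b, c, f}
  B1: | IN={a, b, c, f} | OUT={a, b, d, e, f}
  B2: | IN={a, b, e} | OUT={a, b, e}
  B3: | IN={a, b, e} | OUT={b, c, d, e}
  B4: | IN={b, c, d, e} | OUT={b, c, e}
  B5: | IN={c, e} | OUT={a, c, e}
  B6: | IN={a, c, e} | OUT={b}
  B7: | IN={b} | OUT={d, e}
  B8: | IN={d, e} | OUT={}

Merge at B6: OUT[B6] = IN[B7] = {b}
Applying B6's transfer function to that OUT value gives IN[B6] (row B6 above).

Answer: {a, c, e}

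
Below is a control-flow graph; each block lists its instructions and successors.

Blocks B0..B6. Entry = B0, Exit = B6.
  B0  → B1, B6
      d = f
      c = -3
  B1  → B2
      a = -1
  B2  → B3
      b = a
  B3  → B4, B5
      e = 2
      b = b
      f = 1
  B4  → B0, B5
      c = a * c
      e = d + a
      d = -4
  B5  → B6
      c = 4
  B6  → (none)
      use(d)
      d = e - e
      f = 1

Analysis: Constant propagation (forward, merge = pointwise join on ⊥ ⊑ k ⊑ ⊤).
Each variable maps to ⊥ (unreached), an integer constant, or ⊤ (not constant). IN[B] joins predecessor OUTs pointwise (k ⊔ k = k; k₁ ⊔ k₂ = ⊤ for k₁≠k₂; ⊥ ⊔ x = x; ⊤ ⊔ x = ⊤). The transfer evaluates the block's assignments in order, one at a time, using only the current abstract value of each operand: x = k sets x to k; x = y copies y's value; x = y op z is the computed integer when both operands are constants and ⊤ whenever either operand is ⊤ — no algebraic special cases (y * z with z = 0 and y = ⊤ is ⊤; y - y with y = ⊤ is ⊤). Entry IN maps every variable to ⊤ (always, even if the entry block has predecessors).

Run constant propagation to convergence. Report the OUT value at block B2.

Answer: {a: -1, b: -1, c: -3, d: ⊤, e: ⊤, f: ⊤}

Trace:
Per-block solution:
  B0: | IN=(all ⊤) | OUT={c:-3; rest ⊤}
  B1: | IN={c:-3; rest ⊤} | OUT={a:-1, c:-3; rest ⊤}
  B2: | IN={a:-1, c:-3; rest ⊤} | OUT={a:-1, b:-1, c:-3; rest ⊤}
  B3: | IN={a:-1, b:-1, c:-3; rest ⊤} | OUT={a:-1, b:-1, c:-3, e:2, f:1; rest ⊤}
  B4: | IN={a:-1, b:-1, c:-3, e:2, f:1; rest ⊤} | OUT={a:-1, b:-1, c:3, d:-4, f:1; rest ⊤}
  B5: | IN={a:-1, b:-1, f:1; rest ⊤} | OUT={a:-1, b:-1, c:4, f:1; rest ⊤}
  B6: | IN=(all ⊤) | OUT={f:1; rest ⊤}

Merge at B2: IN[B2] = OUT[B1] = {a: -1, b: ⊤, c: -3, d: ⊤, e: ⊤, f: ⊤}
Applying B2's transfer function to that IN value gives OUT[B2] (row B2 above).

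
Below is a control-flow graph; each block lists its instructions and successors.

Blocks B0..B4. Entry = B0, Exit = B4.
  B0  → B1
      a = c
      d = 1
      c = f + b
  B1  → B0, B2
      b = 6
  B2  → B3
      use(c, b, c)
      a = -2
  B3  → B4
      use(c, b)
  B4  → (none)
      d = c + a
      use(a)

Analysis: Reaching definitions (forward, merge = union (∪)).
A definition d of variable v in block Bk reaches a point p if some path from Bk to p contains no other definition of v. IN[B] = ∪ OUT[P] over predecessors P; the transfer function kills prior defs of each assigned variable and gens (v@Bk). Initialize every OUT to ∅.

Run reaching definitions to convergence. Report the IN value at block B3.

Answer: {a@B2, b@B1, c@B0, d@B0}

Trace:
Fixpoint table:
  B0: | IN={a@B0, b@B1, c@B0, d@B0} | OUT={a@B0, b@B1, c@B0, d@B0}
  B1: | IN={a@B0, b@B1, c@B0, d@B0} | OUT={a@B0, b@B1, c@B0, d@B0}
  B2: | IN={a@B0, b@B1, c@B0, d@B0} | OUT={a@B2, b@B1, c@B0, d@B0}
  B3: | IN={a@B2, b@B1, c@B0, d@B0} | OUT={a@B2, b@B1, c@B0, d@B0}
  B4: | IN={a@B2, b@B1, c@B0, d@B0} | OUT={a@B2, b@B1, c@B0, d@B4}

Merge at B3: IN[B3] = OUT[B2] = {a@B2, b@B1, c@B0, d@B0}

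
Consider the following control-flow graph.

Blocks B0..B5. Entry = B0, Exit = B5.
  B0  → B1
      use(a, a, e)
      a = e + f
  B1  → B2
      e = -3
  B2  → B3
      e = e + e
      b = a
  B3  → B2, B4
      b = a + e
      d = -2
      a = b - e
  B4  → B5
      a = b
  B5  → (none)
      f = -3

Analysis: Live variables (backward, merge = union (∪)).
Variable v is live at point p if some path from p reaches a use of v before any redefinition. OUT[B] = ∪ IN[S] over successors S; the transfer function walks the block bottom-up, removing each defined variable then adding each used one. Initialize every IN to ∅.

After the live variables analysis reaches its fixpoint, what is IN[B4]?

Answer: {b}

Trace:
Converged values:
  B0:   IN={a, e, f}   OUT={a}
  B1:   IN={a}   OUT={a, e}
  B2:   IN={a, e}   OUT={a, e}
  B3:   IN={a, e}   OUT={a, b, e}
  B4:   IN={b}   OUT={}
  B5:   IN={}   OUT={}

Merge at B4: OUT[B4] = IN[B5] = {}
Applying B4's transfer function to that OUT value gives IN[B4] (row B4 above).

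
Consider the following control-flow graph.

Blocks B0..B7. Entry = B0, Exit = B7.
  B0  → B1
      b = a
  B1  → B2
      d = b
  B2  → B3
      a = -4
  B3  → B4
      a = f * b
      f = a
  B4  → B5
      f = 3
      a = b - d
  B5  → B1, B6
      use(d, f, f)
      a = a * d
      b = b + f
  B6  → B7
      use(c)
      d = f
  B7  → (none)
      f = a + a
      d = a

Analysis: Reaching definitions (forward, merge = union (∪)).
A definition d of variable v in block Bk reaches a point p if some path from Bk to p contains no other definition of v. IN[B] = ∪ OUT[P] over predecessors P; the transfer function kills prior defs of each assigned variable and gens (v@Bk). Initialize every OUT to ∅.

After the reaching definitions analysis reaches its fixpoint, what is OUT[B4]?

Answer: {a@B4, b@B0, b@B5, d@B1, f@B4}

Derivation:
Per-block solution:
  B0: | IN={} | OUT={b@B0}
  B1: | IN={a@B5, b@B0, b@B5, d@B1, f@B4} | OUT={a@B5, b@B0, b@B5, d@B1, f@B4}
  B2: | IN={a@B5, b@B0, b@B5, d@B1, f@B4} | OUT={a@B2, b@B0, b@B5, d@B1, f@B4}
  B3: | IN={a@B2, b@B0, b@B5, d@B1, f@B4} | OUT={a@B3, b@B0, b@B5, d@B1, f@B3}
  B4: | IN={a@B3, b@B0, b@B5, d@B1, f@B3} | OUT={a@B4, b@B0, b@B5, d@B1, f@B4}
  B5: | IN={a@B4, b@B0, b@B5, d@B1, f@B4} | OUT={a@B5, b@B5, d@B1, f@B4}
  B6: | IN={a@B5, b@B5, d@B1, f@B4} | OUT={a@B5, b@B5, d@B6, f@B4}
  B7: | IN={a@B5, b@B5, d@B6, f@B4} | OUT={a@B5, b@B5, d@B7, f@B7}

Merge at B4: IN[B4] = OUT[B3] = {a@B3, b@B0, b@B5, d@B1, f@B3}
Applying B4's transfer function to that IN value gives OUT[B4] (row B4 above).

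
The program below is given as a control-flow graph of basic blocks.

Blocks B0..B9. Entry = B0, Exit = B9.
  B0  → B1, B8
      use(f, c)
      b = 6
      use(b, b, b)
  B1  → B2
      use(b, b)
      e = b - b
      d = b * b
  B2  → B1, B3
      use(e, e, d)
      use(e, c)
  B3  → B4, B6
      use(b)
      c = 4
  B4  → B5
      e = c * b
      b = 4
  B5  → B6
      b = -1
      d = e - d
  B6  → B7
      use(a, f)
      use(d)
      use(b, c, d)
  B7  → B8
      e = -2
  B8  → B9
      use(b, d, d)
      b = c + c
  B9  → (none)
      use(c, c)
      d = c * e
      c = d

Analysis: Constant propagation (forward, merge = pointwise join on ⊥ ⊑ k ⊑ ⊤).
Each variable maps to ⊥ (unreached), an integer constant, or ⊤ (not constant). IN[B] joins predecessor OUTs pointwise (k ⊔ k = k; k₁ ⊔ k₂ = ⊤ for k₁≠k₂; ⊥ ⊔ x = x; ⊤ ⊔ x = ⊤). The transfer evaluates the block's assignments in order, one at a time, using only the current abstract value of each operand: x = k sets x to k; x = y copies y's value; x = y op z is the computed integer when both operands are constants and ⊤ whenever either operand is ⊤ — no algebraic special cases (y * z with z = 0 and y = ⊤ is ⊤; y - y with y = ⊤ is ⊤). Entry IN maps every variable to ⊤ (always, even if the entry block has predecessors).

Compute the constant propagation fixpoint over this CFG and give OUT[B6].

Answer: {a: ⊤, b: ⊤, c: 4, d: ⊤, e: ⊤, f: ⊤}

Trace:
Converged values:
  B0:   IN=(all ⊤)   OUT={b:6; rest ⊤}
  B1:   IN={b:6; rest ⊤}   OUT={b:6, d:36, e:0; rest ⊤}
  B2:   IN={b:6, d:36, e:0; rest ⊤}   OUT={b:6, d:36, e:0; rest ⊤}
  B3:   IN={b:6, d:36, e:0; rest ⊤}   OUT={b:6, c:4, d:36, e:0; rest ⊤}
  B4:   IN={b:6, c:4, d:36, e:0; rest ⊤}   OUT={b:4, c:4, d:36, e:24; rest ⊤}
  B5:   IN={b:4, c:4, d:36, e:24; rest ⊤}   OUT={b:-1, c:4, d:-12, e:24; rest ⊤}
  B6:   IN={c:4; rest ⊤}   OUT={c:4; rest ⊤}
  B7:   IN={c:4; rest ⊤}   OUT={c:4, e:-2; rest ⊤}
  B8:   IN=(all ⊤)   OUT=(all ⊤)
  B9:   IN=(all ⊤)   OUT=(all ⊤)

Merge at B6: IN[B6] = OUT[B3] ⊔ OUT[B5] = {a: ⊤, b: ⊤, c: 4, d: ⊤, e: ⊤, f: ⊤}
Applying B6's transfer function to that IN value gives OUT[B6] (row B6 above).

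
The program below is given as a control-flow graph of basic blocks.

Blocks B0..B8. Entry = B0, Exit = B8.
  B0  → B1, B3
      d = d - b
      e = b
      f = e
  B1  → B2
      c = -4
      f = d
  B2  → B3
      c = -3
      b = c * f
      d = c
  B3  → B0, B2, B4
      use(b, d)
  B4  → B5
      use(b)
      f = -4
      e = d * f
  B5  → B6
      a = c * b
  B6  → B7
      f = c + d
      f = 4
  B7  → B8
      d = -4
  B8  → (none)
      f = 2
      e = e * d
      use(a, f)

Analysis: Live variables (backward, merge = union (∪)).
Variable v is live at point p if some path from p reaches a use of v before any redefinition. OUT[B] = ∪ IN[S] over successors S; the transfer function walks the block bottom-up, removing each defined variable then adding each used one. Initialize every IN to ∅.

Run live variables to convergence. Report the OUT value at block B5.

Converged values:
  B0:   IN={b, c, d}   OUT={b, c, d, f}
  B1:   IN={d}   OUT={f}
  B2:   IN={f}   OUT={b, c, d, f}
  B3:   IN={b, c, d, f}   OUT={b, c, d, f}
  B4:   IN={b, c, d}   OUT={b, c, d, e}
  B5:   IN={b, c, d, e}   OUT={a, c, d, e}
  B6:   IN={a, c, d, e}   OUT={a, e}
  B7:   IN={a, e}   OUT={a, d, e}
  B8:   IN={a, d, e}   OUT={}

Merge at B5: OUT[B5] = IN[B6] = {a, c, d, e}

Answer: {a, c, d, e}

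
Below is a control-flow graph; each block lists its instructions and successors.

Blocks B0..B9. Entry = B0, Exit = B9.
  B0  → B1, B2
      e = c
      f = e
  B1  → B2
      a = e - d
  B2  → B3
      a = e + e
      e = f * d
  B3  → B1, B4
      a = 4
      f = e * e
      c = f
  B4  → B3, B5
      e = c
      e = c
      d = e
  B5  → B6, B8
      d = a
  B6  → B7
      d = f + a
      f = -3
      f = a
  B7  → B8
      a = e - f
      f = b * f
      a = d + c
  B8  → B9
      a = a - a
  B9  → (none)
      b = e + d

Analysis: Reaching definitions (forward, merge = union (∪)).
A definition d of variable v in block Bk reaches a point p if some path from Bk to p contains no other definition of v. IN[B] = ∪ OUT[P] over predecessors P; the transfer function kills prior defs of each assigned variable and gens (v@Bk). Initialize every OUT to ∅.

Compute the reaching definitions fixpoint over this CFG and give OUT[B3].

Answer: {a@B3, c@B3, d@B4, e@B2, e@B4, f@B3}

Trace:
Per-block solution:
  B0:  IN={}  OUT={e@B0, f@B0}
  B1:  IN={a@B3, c@B3, d@B4, e@B0, e@B2, e@B4, f@B0, f@B3}  OUT={a@B1, c@B3, d@B4, e@B0, e@B2, e@B4, f@B0, f@B3}
  B2:  IN={a@B1, c@B3, d@B4, e@B0, e@B2, e@B4, f@B0, f@B3}  OUT={a@B2, c@B3, d@B4, e@B2, f@B0, f@B3}
  B3:  IN={a@B2, a@B3, c@B3, d@B4, e@B2, e@B4, f@B0, f@B3}  OUT={a@B3, c@B3, d@B4, e@B2, e@B4, f@B3}
  B4:  IN={a@B3, c@B3, d@B4, e@B2, e@B4, f@B3}  OUT={a@B3, c@B3, d@B4, e@B4, f@B3}
  B5:  IN={a@B3, c@B3, d@B4, e@B4, f@B3}  OUT={a@B3, c@B3, d@B5, e@B4, f@B3}
  B6:  IN={a@B3, c@B3, d@B5, e@B4, f@B3}  OUT={a@B3, c@B3, d@B6, e@B4, f@B6}
  B7:  IN={a@B3, c@B3, d@B6, e@B4, f@B6}  OUT={a@B7, c@B3, d@B6, e@B4, f@B7}
  B8:  IN={a@B3, a@B7, c@B3, d@B5, d@B6, e@B4, f@B3, f@B7}  OUT={a@B8, c@B3, d@B5, d@B6, e@B4, f@B3, f@B7}
  B9:  IN={a@B8, c@B3, d@B5, d@B6, e@B4, f@B3, f@B7}  OUT={a@B8, b@B9, c@B3, d@B5, d@B6, e@B4, f@B3, f@B7}

Merge at B3: IN[B3] = OUT[B2] ⊔ OUT[B4] = {a@B2, a@B3, c@B3, d@B4, e@B2, e@B4, f@B0, f@B3}
Applying B3's transfer function to that IN value gives OUT[B3] (row B3 above).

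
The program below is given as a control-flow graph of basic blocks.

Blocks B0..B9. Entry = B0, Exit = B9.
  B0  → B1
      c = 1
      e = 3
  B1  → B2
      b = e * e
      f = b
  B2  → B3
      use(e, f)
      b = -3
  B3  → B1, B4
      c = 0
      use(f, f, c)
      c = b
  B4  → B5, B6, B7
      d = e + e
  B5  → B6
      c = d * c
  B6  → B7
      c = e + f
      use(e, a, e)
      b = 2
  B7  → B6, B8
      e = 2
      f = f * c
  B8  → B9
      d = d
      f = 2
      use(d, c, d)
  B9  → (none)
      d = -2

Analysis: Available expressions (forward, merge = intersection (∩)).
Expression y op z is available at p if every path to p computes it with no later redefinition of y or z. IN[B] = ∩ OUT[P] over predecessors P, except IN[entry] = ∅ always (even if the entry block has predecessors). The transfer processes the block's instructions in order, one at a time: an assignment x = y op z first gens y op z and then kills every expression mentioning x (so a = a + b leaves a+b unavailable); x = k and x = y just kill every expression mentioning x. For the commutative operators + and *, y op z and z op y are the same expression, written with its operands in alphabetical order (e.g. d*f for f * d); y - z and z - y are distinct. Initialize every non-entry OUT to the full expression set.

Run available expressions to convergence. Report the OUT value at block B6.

Per-block solution:
  B0:  IN={}  OUT={}
  B1:  IN={}  OUT={e*e}
  B2:  IN={e*e}  OUT={e*e}
  B3:  IN={e*e}  OUT={e*e}
  B4:  IN={e*e}  OUT={e*e, e+e}
  B5:  IN={e*e, e+e}  OUT={e*e, e+e}
  B6:  IN={}  OUT={e+f}
  B7:  IN={}  OUT={}
  B8:  IN={}  OUT={}
  B9:  IN={}  OUT={}

Merge at B6: IN[B6] = OUT[B4] ∩ OUT[B5] ∩ OUT[B7] = {}
Applying B6's transfer function to that IN value gives OUT[B6] (row B6 above).

Answer: {e+f}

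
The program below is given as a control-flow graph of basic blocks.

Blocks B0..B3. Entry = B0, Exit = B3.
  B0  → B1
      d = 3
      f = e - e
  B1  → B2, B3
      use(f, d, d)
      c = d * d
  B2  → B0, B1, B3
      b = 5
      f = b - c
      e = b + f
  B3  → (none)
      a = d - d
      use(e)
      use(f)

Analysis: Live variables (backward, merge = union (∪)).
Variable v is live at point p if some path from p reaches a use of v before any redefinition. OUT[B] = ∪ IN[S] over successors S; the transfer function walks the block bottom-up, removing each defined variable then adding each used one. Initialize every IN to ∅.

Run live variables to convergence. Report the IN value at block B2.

Answer: {c, d}

Trace:
Fixpoint table:
  B0:   IN={e}   OUT={d, e, f}
  B1:   IN={d, e, f}   OUT={c, d, e, f}
  B2:   IN={c, d}   OUT={d, e, f}
  B3:   IN={d, e, f}   OUT={}

Merge at B2: OUT[B2] = IN[B0] ⊔ IN[B1] ⊔ IN[B3] = {d, e, f}
Applying B2's transfer function to that OUT value gives IN[B2] (row B2 above).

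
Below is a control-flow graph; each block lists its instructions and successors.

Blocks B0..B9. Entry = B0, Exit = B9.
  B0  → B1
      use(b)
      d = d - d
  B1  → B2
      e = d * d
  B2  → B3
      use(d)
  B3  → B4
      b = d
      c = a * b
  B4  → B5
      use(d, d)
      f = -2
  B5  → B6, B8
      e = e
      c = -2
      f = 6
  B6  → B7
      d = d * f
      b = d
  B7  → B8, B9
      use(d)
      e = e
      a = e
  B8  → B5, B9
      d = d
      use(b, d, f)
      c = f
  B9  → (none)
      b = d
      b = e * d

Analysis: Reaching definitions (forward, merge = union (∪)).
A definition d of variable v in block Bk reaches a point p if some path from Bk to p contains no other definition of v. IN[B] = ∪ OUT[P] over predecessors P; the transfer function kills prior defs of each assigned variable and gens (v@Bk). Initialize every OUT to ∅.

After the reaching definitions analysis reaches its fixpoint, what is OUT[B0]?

Fixpoint table:
  B0:  IN={}  OUT={d@B0}
  B1:  IN={d@B0}  OUT={d@B0, e@B1}
  B2:  IN={d@B0, e@B1}  OUT={d@B0, e@B1}
  B3:  IN={d@B0, e@B1}  OUT={b@B3, c@B3, d@B0, e@B1}
  B4:  IN={b@B3, c@B3, d@B0, e@B1}  OUT={b@B3, c@B3, d@B0, e@B1, f@B4}
  B5:  IN={a@B7, b@B3, b@B6, c@B3, c@B8, d@B0, d@B8, e@B1, e@B5, e@B7, f@B4, f@B5}  OUT={a@B7, b@B3, b@B6, c@B5, d@B0, d@B8, e@B5, f@B5}
  B6:  IN={a@B7, b@B3, b@B6, c@B5, d@B0, d@B8, e@B5, f@B5}  OUT={a@B7, b@B6, c@B5, d@B6, e@B5, f@B5}
  B7:  IN={a@B7, b@B6, c@B5, d@B6, e@B5, f@B5}  OUT={a@B7, b@B6, c@B5, d@B6, e@B7, f@B5}
  B8:  IN={a@B7, b@B3, b@B6, c@B5, d@B0, d@B6, d@B8, e@B5, e@B7, f@B5}  OUT={a@B7, b@B3, b@B6, c@B8, d@B8, e@B5, e@B7, f@B5}
  B9:  IN={a@B7, b@B3, b@B6, c@B5, c@B8, d@B6, d@B8, e@B5, e@B7, f@B5}  OUT={a@B7, b@B9, c@B5, c@B8, d@B6, d@B8, e@B5, e@B7, f@B5}

B0 is the boundary node: IN[B0] = {}
Applying B0's transfer function to that IN value gives OUT[B0] (row B0 above).

Answer: {d@B0}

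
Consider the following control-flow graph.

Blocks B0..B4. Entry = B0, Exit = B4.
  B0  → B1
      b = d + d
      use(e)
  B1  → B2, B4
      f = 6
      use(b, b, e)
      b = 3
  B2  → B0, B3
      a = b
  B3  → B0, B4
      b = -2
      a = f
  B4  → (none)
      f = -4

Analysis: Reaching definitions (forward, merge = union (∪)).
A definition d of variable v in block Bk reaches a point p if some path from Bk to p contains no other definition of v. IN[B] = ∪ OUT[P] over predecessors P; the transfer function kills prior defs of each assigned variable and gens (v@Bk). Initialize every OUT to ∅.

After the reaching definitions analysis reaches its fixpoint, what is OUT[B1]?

Converged values:
  B0:   IN={a@B2, a@B3, b@B1, b@B3, f@B1}   OUT={a@B2, a@B3, b@B0, f@B1}
  B1:   IN={a@B2, a@B3, b@B0, f@B1}   OUT={a@B2, a@B3, b@B1, f@B1}
  B2:   IN={a@B2, a@B3, b@B1, f@B1}   OUT={a@B2, b@B1, f@B1}
  B3:   IN={a@B2, b@B1, f@B1}   OUT={a@B3, b@B3, f@B1}
  B4:   IN={a@B2, a@B3, b@B1, b@B3, f@B1}   OUT={a@B2, a@B3, b@B1, b@B3, f@B4}

Merge at B1: IN[B1] = OUT[B0] = {a@B2, a@B3, b@B0, f@B1}
Applying B1's transfer function to that IN value gives OUT[B1] (row B1 above).

Answer: {a@B2, a@B3, b@B1, f@B1}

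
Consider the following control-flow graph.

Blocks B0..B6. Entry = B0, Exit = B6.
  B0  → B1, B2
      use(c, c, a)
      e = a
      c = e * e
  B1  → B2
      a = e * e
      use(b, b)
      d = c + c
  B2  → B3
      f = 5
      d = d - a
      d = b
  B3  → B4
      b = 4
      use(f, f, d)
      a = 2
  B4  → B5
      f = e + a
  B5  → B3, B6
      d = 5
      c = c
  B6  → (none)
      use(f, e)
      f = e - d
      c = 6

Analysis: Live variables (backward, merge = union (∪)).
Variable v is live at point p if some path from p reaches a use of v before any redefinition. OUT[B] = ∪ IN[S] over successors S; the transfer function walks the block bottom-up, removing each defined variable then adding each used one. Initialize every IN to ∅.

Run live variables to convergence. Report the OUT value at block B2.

Answer: {c, d, e, f}

Trace:
Fixpoint table:
  B0:  IN={a, b, c, d}  OUT={a, b, c, d, e}
  B1:  IN={b, c, e}  OUT={a, b, c, d, e}
  B2:  IN={a, b, c, d, e}  OUT={c, d, e, f}
  B3:  IN={c, d, e, f}  OUT={a, c, e}
  B4:  IN={a, c, e}  OUT={c, e, f}
  B5:  IN={c, e, f}  OUT={c, d, e, f}
  B6:  IN={d, e, f}  OUT={}

Merge at B2: OUT[B2] = IN[B3] = {c, d, e, f}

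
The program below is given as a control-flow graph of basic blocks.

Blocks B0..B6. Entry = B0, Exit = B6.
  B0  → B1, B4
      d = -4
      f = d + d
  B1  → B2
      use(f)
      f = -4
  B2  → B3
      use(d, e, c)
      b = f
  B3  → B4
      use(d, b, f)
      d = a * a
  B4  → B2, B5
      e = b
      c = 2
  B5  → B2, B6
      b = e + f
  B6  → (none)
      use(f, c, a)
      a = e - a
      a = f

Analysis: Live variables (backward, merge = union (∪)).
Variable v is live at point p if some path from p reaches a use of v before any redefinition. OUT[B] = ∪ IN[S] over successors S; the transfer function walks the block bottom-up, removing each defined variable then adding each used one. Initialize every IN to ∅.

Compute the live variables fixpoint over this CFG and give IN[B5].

Converged values:
  B0:   IN={a, b, c, e}   OUT={a, b, c, d, e, f}
  B1:   IN={a, c, d, e, f}   OUT={a, c, d, e, f}
  B2:   IN={a, c, d, e, f}   OUT={a, b, d, f}
  B3:   IN={a, b, d, f}   OUT={a, b, d, f}
  B4:   IN={a, b, d, f}   OUT={a, c, d, e, f}
  B5:   IN={a, c, d, e, f}   OUT={a, c, d, e, f}
  B6:   IN={a, c, e, f}   OUT={}

Merge at B5: OUT[B5] = IN[B2] ⊔ IN[B6] = {a, c, d, e, f}
Applying B5's transfer function to that OUT value gives IN[B5] (row B5 above).

Answer: {a, c, d, e, f}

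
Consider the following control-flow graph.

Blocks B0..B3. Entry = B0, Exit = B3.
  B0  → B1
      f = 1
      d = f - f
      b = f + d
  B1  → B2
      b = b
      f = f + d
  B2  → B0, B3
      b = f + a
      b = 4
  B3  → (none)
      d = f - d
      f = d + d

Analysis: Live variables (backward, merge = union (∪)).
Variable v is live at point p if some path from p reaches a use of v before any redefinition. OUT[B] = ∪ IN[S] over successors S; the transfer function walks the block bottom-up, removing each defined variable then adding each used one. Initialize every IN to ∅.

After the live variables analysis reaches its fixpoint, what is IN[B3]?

Answer: {d, f}

Working:
Fixpoint table:
  B0: | IN={a} | OUT={a, b, d, f}
  B1: | IN={a, b, d, f} | OUT={a, d, f}
  B2: | IN={a, d, f} | OUT={a, d, f}
  B3: | IN={d, f} | OUT={}

B3 is the boundary node: OUT[B3] = {}
Applying B3's transfer function to that OUT value gives IN[B3] (row B3 above).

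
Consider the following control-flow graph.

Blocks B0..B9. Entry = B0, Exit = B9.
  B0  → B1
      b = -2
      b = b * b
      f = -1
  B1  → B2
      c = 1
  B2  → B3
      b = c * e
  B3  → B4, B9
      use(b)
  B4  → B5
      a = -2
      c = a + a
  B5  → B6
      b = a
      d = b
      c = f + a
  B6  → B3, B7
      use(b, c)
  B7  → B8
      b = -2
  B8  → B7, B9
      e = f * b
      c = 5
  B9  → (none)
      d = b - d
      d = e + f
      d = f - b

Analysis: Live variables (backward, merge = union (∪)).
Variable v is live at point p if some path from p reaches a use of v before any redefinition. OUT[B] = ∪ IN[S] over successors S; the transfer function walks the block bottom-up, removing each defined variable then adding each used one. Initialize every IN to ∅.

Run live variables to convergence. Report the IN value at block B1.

Converged values:
  B0:   IN={d, e}   OUT={d, e, f}
  B1:   IN={d, e, f}   OUT={c, d, e, f}
  B2:   IN={c, d, e, f}   OUT={b, d, e, f}
  B3:   IN={b, d, e, f}   OUT={b, d, e, f}
  B4:   IN={e, f}   OUT={a, e, f}
  B5:   IN={a, e, f}   OUT={b, c, d, e, f}
  B6:   IN={b, c, d, e, f}   OUT={b, d, e, f}
  B7:   IN={d, f}   OUT={b, d, f}
  B8:   IN={b, d, f}   OUT={b, d, e, f}
  B9:   IN={b, d, e, f}   OUT={}

Merge at B1: OUT[B1] = IN[B2] = {c, d, e, f}
Applying B1's transfer function to that OUT value gives IN[B1] (row B1 above).

Answer: {d, e, f}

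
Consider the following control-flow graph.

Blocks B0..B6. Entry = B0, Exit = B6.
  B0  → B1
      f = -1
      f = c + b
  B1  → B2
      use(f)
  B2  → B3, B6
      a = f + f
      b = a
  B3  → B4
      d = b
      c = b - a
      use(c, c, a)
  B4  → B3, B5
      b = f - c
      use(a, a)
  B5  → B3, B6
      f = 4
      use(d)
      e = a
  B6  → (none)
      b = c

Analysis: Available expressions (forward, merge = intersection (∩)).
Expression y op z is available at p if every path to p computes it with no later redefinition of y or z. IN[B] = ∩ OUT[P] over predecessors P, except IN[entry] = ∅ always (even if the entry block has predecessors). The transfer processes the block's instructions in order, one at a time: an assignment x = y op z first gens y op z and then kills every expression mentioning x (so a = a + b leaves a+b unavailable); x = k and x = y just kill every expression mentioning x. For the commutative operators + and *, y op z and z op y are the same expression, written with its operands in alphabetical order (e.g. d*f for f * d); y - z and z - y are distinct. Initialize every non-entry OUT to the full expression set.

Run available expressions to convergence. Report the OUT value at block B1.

Answer: {b+c}

Trace:
Per-block solution:
  B0:  IN={}  OUT={b+c}
  B1:  IN={b+c}  OUT={b+c}
  B2:  IN={b+c}  OUT={f+f}
  B3:  IN={}  OUT={b-a}
  B4:  IN={b-a}  OUT={f-c}
  B5:  IN={f-c}  OUT={}
  B6:  IN={}  OUT={}

Merge at B1: IN[B1] = OUT[B0] = {b+c}
Applying B1's transfer function to that IN value gives OUT[B1] (row B1 above).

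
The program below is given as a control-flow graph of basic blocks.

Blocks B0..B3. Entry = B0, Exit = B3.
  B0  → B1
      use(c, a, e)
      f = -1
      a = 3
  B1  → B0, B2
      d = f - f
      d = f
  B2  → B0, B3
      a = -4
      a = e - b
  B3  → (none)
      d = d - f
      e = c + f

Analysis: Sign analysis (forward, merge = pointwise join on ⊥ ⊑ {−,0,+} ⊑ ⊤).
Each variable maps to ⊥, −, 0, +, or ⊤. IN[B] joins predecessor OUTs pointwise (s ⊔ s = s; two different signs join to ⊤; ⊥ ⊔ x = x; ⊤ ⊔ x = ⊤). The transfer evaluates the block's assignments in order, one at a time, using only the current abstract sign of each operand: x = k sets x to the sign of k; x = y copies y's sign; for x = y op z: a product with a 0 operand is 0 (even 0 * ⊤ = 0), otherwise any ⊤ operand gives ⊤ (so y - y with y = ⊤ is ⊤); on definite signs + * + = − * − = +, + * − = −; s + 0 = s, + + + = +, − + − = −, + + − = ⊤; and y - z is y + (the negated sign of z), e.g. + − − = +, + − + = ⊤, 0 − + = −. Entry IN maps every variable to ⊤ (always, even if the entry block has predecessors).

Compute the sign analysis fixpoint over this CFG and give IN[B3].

Answer: {a: ⊤, b: ⊤, c: ⊤, d: -, e: ⊤, f: -}

Trace:
Per-block solution:
  B0:  IN=(all ⊤)  OUT={a:+, f:-; rest ⊤}
  B1:  IN={a:+, f:-; rest ⊤}  OUT={a:+, d:-, f:-; rest ⊤}
  B2:  IN={a:+, d:-, f:-; rest ⊤}  OUT={d:-, f:-; rest ⊤}
  B3:  IN={d:-, f:-; rest ⊤}  OUT={f:-; rest ⊤}

Merge at B3: IN[B3] = OUT[B2] = {a: ⊤, b: ⊤, c: ⊤, d: -, e: ⊤, f: -}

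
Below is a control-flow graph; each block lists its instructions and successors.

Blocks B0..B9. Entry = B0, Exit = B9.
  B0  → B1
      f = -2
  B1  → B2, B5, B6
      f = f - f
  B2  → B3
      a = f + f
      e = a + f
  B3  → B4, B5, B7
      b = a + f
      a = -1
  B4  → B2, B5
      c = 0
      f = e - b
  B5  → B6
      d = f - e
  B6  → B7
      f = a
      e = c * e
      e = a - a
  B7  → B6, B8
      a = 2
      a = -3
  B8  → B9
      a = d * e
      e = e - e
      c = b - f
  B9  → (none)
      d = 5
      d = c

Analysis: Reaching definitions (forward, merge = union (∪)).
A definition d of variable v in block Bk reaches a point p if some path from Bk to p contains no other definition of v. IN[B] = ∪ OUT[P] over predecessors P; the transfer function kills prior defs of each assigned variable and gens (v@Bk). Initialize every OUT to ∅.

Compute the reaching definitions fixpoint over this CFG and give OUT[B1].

Fixpoint table:
  B0:   IN={}   OUT={f@B0}
  B1:   IN={f@B0}   OUT={f@B1}
  B2:   IN={a@B3, b@B3, c@B4, e@B2, f@B1, f@B4}   OUT={a@B2, b@B3, c@B4, e@B2, f@B1, f@B4}
  B3:   IN={a@B2, b@B3, c@B4, e@B2, f@B1, f@B4}   OUT={a@B3, b@B3, c@B4, e@B2, f@B1, f@B4}
  B4:   IN={a@B3, b@B3, c@B4, e@B2, f@B1, f@B4}   OUT={a@B3, b@B3, c@B4, e@B2, f@B4}
  B5:   IN={a@B3, b@B3, c@B4, e@B2, f@B1, f@B4}   OUT={a@B3, b@B3, c@B4, d@B5, e@B2, f@B1, f@B4}
  B6:   IN={a@B3, a@B7, b@B3, c@B4, d@B5, e@B2, e@B6, f@B1, f@B4, f@B6}   OUT={a@B3, a@B7, b@B3, c@B4, d@B5, e@B6, f@B6}
  B7:   IN={a@B3, a@B7, b@B3, c@B4, d@B5, e@B2, e@B6, f@B1, f@B4, f@B6}   OUT={a@B7, b@B3, c@B4, d@B5, e@B2, e@B6, f@B1, f@B4, f@B6}
  B8:   IN={a@B7, b@B3, c@B4, d@B5, e@B2, e@B6, f@B1, f@B4, f@B6}   OUT={a@B8, b@B3, c@B8, d@B5, e@B8, f@B1, f@B4, f@B6}
  B9:   IN={a@B8, b@B3, c@B8, d@B5, e@B8, f@B1, f@B4, f@B6}   OUT={a@B8, b@B3, c@B8, d@B9, e@B8, f@B1, f@B4, f@B6}

Merge at B1: IN[B1] = OUT[B0] = {f@B0}
Applying B1's transfer function to that IN value gives OUT[B1] (row B1 above).

Answer: {f@B1}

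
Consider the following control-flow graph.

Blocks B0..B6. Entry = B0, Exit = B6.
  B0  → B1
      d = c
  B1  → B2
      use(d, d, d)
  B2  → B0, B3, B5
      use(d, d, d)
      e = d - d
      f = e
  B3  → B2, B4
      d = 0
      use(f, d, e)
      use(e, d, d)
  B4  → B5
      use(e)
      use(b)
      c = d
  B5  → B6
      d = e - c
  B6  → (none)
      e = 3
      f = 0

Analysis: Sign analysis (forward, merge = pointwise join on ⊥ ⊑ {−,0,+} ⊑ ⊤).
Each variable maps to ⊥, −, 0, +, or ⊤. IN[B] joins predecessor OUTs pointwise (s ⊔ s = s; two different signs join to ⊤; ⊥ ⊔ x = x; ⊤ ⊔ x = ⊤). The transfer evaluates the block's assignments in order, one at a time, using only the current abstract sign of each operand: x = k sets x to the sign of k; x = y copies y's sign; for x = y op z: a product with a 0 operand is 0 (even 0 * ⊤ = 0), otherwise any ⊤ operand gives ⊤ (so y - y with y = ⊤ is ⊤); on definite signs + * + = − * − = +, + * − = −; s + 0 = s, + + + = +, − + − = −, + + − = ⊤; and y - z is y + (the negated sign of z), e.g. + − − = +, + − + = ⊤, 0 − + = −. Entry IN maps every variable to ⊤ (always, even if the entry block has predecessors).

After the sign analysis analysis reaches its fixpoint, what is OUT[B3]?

Answer: {a: ⊤, b: ⊤, c: ⊤, d: 0, e: ⊤, f: ⊤}

Trace:
Fixpoint table:
  B0:  IN=(all ⊤)  OUT=(all ⊤)
  B1:  IN=(all ⊤)  OUT=(all ⊤)
  B2:  IN=(all ⊤)  OUT=(all ⊤)
  B3:  IN=(all ⊤)  OUT={d:0; rest ⊤}
  B4:  IN={d:0; rest ⊤}  OUT={c:0, d:0; rest ⊤}
  B5:  IN=(all ⊤)  OUT=(all ⊤)
  B6:  IN=(all ⊤)  OUT={e:+, f:0; rest ⊤}

Merge at B3: IN[B3] = OUT[B2] = {a: ⊤, b: ⊤, c: ⊤, d: ⊤, e: ⊤, f: ⊤}
Applying B3's transfer function to that IN value gives OUT[B3] (row B3 above).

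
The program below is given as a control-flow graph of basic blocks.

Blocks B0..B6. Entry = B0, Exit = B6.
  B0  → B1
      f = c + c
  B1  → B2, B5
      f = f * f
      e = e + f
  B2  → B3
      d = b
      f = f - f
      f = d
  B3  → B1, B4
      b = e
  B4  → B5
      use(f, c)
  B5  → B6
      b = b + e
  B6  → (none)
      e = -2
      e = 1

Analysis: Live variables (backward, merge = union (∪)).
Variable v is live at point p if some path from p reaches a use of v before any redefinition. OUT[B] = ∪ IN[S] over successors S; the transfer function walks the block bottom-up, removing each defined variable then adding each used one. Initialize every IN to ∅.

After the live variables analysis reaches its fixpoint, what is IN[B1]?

Per-block solution:
  B0:  IN={b, c, e}  OUT={b, c, e, f}
  B1:  IN={b, c, e, f}  OUT={b, c, e, f}
  B2:  IN={b, c, e, f}  OUT={c, e, f}
  B3:  IN={c, e, f}  OUT={b, c, e, f}
  B4:  IN={b, c, e, f}  OUT={b, e}
  B5:  IN={b, e}  OUT={}
  B6:  IN={}  OUT={}

Merge at B1: OUT[B1] = IN[B2] ⊔ IN[B5] = {b, c, e, f}
Applying B1's transfer function to that OUT value gives IN[B1] (row B1 above).

Answer: {b, c, e, f}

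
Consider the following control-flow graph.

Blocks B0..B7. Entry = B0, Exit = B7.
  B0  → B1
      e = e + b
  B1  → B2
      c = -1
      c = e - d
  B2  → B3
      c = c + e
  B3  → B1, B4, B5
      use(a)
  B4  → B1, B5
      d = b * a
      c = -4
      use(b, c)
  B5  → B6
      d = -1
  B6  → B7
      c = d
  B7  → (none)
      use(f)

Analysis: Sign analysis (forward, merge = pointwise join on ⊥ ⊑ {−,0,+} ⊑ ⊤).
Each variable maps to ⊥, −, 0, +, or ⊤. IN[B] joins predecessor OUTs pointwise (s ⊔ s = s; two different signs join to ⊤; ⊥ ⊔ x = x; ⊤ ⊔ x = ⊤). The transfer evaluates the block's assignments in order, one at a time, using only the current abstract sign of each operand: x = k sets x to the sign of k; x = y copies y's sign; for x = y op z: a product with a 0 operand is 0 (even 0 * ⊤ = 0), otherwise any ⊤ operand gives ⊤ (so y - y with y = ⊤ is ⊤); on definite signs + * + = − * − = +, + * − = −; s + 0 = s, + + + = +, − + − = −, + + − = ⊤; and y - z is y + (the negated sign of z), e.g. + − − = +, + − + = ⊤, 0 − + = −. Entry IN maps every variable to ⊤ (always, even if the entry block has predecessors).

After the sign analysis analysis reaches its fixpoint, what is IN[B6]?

Answer: {a: ⊤, b: ⊤, c: ⊤, d: -, e: ⊤, f: ⊤}

Working:
Per-block solution:
  B0:  IN=(all ⊤)  OUT=(all ⊤)
  B1:  IN=(all ⊤)  OUT=(all ⊤)
  B2:  IN=(all ⊤)  OUT=(all ⊤)
  B3:  IN=(all ⊤)  OUT=(all ⊤)
  B4:  IN=(all ⊤)  OUT={c:-; rest ⊤}
  B5:  IN=(all ⊤)  OUT={d:-; rest ⊤}
  B6:  IN={d:-; rest ⊤}  OUT={c:-, d:-; rest ⊤}
  B7:  IN={c:-, d:-; rest ⊤}  OUT={c:-, d:-; rest ⊤}

Merge at B6: IN[B6] = OUT[B5] = {a: ⊤, b: ⊤, c: ⊤, d: -, e: ⊤, f: ⊤}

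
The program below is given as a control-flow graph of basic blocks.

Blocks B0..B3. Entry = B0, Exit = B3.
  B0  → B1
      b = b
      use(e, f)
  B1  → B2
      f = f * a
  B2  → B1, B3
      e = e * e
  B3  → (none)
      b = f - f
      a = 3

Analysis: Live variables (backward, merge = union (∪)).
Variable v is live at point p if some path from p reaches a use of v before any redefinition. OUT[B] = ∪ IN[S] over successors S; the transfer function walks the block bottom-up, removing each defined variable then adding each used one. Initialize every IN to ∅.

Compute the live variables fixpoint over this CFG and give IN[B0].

Fixpoint table:
  B0: | IN={a, b, e, f} | OUT={a, e, f}
  B1: | IN={a, e, f} | OUT={a, e, f}
  B2: | IN={a, e, f} | OUT={a, e, f}
  B3: | IN={f} | OUT={}

Merge at B0: OUT[B0] = IN[B1] = {a, e, f}
Applying B0's transfer function to that OUT value gives IN[B0] (row B0 above).

Answer: {a, b, e, f}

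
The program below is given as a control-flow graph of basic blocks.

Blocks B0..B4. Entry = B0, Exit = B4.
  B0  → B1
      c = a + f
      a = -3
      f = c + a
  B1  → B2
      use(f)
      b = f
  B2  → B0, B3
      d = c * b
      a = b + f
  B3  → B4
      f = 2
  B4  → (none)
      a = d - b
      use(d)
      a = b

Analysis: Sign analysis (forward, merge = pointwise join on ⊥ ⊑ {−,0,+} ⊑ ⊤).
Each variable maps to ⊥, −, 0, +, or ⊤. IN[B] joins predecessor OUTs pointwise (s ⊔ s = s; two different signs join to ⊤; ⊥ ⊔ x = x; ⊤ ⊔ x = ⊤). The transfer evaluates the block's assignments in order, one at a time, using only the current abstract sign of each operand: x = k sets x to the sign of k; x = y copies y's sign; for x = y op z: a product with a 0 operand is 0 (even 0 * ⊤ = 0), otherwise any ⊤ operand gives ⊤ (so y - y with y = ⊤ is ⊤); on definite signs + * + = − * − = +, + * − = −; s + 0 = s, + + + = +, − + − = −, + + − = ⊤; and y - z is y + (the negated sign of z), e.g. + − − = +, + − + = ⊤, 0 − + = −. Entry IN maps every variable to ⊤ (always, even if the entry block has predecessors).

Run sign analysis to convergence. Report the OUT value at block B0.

Converged values:
  B0: | IN=(all ⊤) | OUT={a:-; rest ⊤}
  B1: | IN={a:-; rest ⊤} | OUT={a:-; rest ⊤}
  B2: | IN={a:-; rest ⊤} | OUT=(all ⊤)
  B3: | IN=(all ⊤) | OUT={f:+; rest ⊤}
  B4: | IN={f:+; rest ⊤} | OUT={f:+; rest ⊤}

Merge at B0 (entry node, so the boundary value (all ⊤) is joined with the incoming edge(s)): IN[B0] = (all ⊤) ⊔ OUT[B2] = {a: ⊤, b: ⊤, c: ⊤, d: ⊤, e: ⊤, f: ⊤}
Applying B0's transfer function to that IN value gives OUT[B0] (row B0 above).

Answer: {a: -, b: ⊤, c: ⊤, d: ⊤, e: ⊤, f: ⊤}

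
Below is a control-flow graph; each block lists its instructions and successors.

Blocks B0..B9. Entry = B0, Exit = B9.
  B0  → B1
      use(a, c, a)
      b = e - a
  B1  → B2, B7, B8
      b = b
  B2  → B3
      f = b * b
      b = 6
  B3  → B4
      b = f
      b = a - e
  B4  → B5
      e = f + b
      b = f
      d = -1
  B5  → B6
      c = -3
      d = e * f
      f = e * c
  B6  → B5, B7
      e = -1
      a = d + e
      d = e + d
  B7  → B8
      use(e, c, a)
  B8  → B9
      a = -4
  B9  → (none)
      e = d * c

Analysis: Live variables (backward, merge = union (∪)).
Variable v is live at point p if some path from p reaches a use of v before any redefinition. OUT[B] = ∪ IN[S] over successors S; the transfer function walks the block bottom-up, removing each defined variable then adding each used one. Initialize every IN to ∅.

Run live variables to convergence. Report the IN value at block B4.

Per-block solution:
  B0:   IN={a, c, d, e}   OUT={a, b, c, d, e}
  B1:   IN={a, b, c, d, e}   OUT={a, b, c, d, e}
  B2:   IN={a, b, e}   OUT={a, e, f}
  B3:   IN={a, e, f}   OUT={b, f}
  B4:   IN={b, f}   OUT={e, f}
  B5:   IN={e, f}   OUT={c, d, f}
  B6:   IN={c, d, f}   OUT={a, c, d, e, f}
  B7:   IN={a, c, d, e}   OUT={c, d}
  B8:   IN={c, d}   OUT={c, d}
  B9:   IN={c, d}   OUT={}

Merge at B4: OUT[B4] = IN[B5] = {e, f}
Applying B4's transfer function to that OUT value gives IN[B4] (row B4 above).

Answer: {b, f}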